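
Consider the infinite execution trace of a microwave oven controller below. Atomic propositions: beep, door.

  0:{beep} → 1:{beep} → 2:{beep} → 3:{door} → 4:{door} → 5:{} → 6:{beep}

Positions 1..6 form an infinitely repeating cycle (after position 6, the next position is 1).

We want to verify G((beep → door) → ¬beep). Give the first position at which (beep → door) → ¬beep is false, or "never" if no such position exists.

never

(beep → door) → ¬beep holds at every position 0..6, and those are all the positions the trace ever visits, so the invariant G((beep → door) → ¬beep) is never violated.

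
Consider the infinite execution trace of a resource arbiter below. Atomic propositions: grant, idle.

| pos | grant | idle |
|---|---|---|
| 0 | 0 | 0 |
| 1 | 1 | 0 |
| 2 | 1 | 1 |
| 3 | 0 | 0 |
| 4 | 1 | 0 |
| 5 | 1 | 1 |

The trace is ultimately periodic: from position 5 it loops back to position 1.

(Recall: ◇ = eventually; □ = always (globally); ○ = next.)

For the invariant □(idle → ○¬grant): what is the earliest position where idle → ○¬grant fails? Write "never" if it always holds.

5

Check idle → ○¬grant at each position in order: 0 ✓, 1 ✓, 2 ✓, 3 ✓, 4 ✓.
At position 5 the labels are {grant, idle} and the next position 1 has {grant}, so idle → ○¬grant is false there. This is the first violation.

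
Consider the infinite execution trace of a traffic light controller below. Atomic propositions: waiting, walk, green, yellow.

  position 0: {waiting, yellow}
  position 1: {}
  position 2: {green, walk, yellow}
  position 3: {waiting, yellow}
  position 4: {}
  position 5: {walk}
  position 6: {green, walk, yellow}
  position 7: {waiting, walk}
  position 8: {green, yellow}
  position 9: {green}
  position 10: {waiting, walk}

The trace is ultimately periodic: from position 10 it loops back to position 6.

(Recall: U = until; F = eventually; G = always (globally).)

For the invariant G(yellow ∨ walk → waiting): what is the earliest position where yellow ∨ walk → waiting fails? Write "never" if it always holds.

Check yellow ∨ walk → waiting at each position in order: 0 ✓, 1 ✓.
At position 2 the labels are {green, walk, yellow}, so yellow ∨ walk → waiting is false there. This is the first violation.

2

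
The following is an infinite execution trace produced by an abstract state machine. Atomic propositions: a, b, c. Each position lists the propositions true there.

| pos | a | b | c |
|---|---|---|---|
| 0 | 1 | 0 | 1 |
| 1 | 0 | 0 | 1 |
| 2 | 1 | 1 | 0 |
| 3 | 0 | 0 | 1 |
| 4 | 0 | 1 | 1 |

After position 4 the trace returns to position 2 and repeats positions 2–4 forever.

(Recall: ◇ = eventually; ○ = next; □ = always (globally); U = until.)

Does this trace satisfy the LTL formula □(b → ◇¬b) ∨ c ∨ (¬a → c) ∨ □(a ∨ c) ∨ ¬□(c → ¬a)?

b → ◇¬b holds at every position 0..4, and those are all positions ever visited, so □(b → ◇¬b) holds.
Positions where b holds: 2, 4.
Check ◇¬b at each: 2→ok, 4→ok.
At position 0: □(b → ◇¬b) is true; c ∨ (¬a → c) ∨ □(a ∨ c) ∨ ¬□(c → ¬a) is true; so □(b → ◇¬b) ∨ c ∨ (¬a → c) ∨ □(a ∨ c) ∨ ¬□(c → ¬a) is true.

Holds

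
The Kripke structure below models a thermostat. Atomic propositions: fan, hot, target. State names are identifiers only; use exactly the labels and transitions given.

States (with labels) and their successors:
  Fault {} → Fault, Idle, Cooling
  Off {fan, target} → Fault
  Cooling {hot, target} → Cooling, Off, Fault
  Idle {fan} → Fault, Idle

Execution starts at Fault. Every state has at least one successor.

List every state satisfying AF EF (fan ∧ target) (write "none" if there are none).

States satisfying EF (fan ∧ target): {Fault, Off, Cooling, Idle}.
States satisfying AF EF (fan ∧ target): {Fault, Off, Cooling, Idle}.

{Fault, Off, Cooling, Idle}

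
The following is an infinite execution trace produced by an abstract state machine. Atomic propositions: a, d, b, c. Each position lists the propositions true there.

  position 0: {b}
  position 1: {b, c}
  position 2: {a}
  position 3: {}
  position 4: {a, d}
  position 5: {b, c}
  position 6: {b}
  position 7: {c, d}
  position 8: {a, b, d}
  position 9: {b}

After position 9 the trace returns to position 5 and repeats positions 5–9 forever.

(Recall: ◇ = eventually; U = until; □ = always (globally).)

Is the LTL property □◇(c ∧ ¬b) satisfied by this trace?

◇(c ∧ ¬b) holds at every position 0..9, and those are all positions ever visited, so □◇(c ∧ ¬b) holds.

Yes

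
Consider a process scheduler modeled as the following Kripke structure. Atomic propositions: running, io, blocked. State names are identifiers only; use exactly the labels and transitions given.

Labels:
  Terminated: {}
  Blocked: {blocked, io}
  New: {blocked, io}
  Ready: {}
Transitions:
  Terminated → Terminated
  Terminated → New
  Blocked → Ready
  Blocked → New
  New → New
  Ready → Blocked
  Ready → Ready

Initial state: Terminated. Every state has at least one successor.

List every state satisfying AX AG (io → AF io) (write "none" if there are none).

{Terminated, Blocked, New, Ready}

States satisfying AG (io → AF io): {Terminated, Blocked, New, Ready}.
States satisfying AX AG (io → AF io): {Terminated, Blocked, New, Ready}.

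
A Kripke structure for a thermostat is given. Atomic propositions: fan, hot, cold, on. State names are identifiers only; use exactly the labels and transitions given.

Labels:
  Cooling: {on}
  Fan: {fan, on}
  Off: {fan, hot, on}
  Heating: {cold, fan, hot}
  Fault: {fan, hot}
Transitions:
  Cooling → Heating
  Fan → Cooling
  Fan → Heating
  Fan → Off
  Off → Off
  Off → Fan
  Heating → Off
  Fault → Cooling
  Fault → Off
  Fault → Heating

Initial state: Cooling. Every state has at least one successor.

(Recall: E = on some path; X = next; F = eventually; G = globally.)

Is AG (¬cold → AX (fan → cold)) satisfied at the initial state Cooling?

Violated

States satisfying ¬cold → AX (fan → cold): {Cooling, Heating}.
States satisfying AG (¬cold → AX (fan → cold)): ∅.
Fan is reachable from Cooling and violates ¬cold → AX (fan → cold), so AG fails at Cooling.
Cooling ∉ Sat(AG (¬cold → AX (fan → cold))).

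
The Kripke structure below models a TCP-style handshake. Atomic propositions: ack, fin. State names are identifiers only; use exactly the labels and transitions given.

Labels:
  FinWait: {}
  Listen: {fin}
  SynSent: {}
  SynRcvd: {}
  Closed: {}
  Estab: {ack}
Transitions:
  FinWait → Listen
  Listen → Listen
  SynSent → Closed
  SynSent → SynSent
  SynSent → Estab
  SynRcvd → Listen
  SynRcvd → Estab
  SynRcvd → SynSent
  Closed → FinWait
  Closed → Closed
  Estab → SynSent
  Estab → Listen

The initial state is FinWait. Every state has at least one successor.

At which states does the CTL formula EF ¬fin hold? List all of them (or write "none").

{FinWait, SynSent, SynRcvd, Closed, Estab}

States satisfying ¬fin: {FinWait, SynSent, SynRcvd, Closed, Estab}.
States satisfying EF ¬fin: {FinWait, SynSent, SynRcvd, Closed, Estab}.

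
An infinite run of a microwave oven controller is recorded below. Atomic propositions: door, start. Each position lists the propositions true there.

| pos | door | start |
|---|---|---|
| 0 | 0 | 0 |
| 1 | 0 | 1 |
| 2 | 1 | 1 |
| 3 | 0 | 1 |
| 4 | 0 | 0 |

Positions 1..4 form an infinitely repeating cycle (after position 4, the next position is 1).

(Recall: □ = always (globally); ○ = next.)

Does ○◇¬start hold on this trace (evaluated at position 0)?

The position after 0 is 1; ◇¬start is true there.

Yes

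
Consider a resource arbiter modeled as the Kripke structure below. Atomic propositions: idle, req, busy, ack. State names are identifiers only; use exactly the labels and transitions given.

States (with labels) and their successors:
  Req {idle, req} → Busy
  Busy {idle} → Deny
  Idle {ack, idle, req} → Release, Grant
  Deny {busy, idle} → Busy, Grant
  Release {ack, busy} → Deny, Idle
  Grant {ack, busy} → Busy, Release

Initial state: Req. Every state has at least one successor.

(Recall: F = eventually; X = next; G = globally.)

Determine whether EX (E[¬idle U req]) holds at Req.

States satisfying E[¬idle U req]: {Req, Idle, Release, Grant}.
States satisfying EX (E[¬idle U req]): {Idle, Deny, Release, Grant}.
No suitable path/successor from Req witnesses the formula.
Req ∉ Sat(EX (E[¬idle U req])).

No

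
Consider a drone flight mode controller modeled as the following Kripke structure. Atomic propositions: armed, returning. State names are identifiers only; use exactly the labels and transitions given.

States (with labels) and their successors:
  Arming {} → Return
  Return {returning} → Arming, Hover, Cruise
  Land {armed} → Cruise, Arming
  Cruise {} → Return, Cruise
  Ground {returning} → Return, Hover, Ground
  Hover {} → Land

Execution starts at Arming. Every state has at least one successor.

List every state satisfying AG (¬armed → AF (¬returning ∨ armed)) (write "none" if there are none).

{Arming, Return, Land, Cruise, Hover}

States satisfying ¬armed → AF (¬returning ∨ armed): {Arming, Return, Land, Cruise, Hover}.
States satisfying AG (¬armed → AF (¬returning ∨ armed)): {Arming, Return, Land, Cruise, Hover}.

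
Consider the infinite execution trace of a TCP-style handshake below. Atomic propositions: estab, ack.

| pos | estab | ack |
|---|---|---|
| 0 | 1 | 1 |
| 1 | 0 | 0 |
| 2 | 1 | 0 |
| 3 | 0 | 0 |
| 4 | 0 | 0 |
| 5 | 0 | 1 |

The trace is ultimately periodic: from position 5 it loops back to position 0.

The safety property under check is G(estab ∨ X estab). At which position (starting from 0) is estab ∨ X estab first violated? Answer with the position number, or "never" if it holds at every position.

3

Check estab ∨ X estab at each position in order: 0 ✓, 1 ✓, 2 ✓.
At position 3 the labels are {} and the next position 4 has {}, so estab ∨ X estab is false there. This is the first violation.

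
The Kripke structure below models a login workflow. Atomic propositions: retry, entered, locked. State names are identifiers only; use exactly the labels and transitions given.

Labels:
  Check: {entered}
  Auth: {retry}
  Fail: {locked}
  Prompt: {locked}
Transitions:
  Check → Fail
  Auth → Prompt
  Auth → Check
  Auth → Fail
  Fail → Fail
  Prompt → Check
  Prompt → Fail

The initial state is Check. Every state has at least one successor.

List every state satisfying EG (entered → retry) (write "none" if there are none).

{Auth, Fail, Prompt}

States satisfying entered → retry: {Auth, Fail, Prompt}.
States satisfying EG (entered → retry): {Auth, Fail, Prompt}.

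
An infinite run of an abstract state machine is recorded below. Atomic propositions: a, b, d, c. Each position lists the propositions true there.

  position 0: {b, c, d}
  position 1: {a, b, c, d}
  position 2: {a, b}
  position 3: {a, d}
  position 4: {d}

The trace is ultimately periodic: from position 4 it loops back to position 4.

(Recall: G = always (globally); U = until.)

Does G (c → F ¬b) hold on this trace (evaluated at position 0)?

Holds

c → F ¬b holds at every position 0..4, and those are all positions ever visited, so G (c → F ¬b) holds.
Positions where c holds: 0, 1.
Check F ¬b at each: 0→ok, 1→ok.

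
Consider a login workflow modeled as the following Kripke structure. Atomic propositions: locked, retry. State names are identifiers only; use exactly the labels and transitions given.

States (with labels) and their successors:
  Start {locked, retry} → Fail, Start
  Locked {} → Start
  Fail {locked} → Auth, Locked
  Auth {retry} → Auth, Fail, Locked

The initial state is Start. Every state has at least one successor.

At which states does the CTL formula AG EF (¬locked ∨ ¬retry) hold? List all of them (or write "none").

States satisfying EF (¬locked ∨ ¬retry): {Start, Locked, Fail, Auth}.
States satisfying AG EF (¬locked ∨ ¬retry): {Start, Locked, Fail, Auth}.

{Start, Locked, Fail, Auth}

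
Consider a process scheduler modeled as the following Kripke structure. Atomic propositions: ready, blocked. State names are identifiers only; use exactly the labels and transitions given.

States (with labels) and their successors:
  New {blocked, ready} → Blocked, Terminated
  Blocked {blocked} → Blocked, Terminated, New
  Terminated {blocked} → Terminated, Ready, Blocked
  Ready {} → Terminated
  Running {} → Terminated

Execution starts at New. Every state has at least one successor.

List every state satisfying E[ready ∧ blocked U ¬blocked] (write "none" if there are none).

{Ready, Running}

States satisfying ready ∧ blocked: {New}.
States satisfying ¬blocked: {Ready, Running}.
States satisfying E[ready ∧ blocked U ¬blocked]: {Ready, Running}.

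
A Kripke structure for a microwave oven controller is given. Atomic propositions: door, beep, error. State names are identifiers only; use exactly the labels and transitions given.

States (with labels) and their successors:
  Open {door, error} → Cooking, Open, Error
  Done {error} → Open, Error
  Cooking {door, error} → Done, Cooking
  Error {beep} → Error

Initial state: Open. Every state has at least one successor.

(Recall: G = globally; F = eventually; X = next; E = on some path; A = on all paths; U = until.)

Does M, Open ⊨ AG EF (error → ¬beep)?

Satisfied

States satisfying EF (error → ¬beep): {Open, Done, Cooking, Error}.
States satisfying AG EF (error → ¬beep): {Open, Done, Cooking, Error}.
Every state reachable from Open satisfies EF (error → ¬beep).
Open ∈ Sat(AG EF (error → ¬beep)).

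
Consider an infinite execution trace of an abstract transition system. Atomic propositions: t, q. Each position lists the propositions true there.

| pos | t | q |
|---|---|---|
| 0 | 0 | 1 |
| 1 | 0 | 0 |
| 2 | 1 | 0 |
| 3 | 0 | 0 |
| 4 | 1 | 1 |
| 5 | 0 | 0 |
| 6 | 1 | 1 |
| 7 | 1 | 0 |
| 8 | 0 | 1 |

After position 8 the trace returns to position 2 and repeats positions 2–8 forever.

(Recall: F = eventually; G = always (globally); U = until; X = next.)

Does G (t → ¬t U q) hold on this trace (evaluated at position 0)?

t → ¬t U q must hold at every position from 0 onward. It fails at position 2, so G (t → ¬t U q) is false.
Positions where t holds: 2, 4, 6, 7.
Check ¬t U q at each: 2→fails, 4→ok, 6→ok, 7→fails.

No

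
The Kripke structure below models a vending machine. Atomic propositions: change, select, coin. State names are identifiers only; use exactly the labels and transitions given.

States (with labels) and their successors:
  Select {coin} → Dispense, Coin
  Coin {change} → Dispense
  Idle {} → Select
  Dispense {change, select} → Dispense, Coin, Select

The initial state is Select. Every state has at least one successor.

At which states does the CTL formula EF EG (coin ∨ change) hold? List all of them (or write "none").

{Select, Coin, Idle, Dispense}

States satisfying EG (coin ∨ change): {Select, Coin, Dispense}.
States satisfying EF EG (coin ∨ change): {Select, Coin, Idle, Dispense}.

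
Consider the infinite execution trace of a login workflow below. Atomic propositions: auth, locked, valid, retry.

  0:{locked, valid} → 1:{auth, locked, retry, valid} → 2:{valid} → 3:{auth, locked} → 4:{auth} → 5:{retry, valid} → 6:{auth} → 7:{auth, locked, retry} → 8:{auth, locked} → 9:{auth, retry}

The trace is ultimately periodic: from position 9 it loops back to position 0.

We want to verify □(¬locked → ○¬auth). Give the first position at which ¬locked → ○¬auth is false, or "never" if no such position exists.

Check ¬locked → ○¬auth at each position in order: 0 ✓, 1 ✓.
At position 2 the labels are {valid} and the next position 3 has {auth, locked}, so ¬locked → ○¬auth is false there. This is the first violation.

2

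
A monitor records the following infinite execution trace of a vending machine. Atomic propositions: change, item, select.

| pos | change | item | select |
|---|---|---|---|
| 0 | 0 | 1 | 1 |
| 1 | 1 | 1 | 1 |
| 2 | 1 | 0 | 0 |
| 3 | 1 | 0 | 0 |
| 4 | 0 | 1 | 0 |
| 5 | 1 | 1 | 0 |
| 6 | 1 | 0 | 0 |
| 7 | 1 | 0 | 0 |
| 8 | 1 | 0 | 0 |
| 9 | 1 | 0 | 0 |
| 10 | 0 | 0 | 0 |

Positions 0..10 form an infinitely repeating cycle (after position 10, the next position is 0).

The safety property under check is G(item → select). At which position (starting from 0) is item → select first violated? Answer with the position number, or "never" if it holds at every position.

4

Check item → select at each position in order: 0 ✓, 1 ✓, 2 ✓, 3 ✓.
At position 4 the labels are {item}, so item → select is false there. This is the first violation.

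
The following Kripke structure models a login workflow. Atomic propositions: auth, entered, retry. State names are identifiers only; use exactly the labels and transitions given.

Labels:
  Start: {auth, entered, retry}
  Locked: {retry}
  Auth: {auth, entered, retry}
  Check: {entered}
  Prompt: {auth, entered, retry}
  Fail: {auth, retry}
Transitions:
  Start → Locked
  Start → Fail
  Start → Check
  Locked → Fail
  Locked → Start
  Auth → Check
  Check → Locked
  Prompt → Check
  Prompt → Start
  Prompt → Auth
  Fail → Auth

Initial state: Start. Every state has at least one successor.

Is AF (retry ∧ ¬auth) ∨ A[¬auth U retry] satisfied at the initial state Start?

Yes

States satisfying retry ∧ ¬auth: {Locked}.
States satisfying AF (retry ∧ ¬auth): {Start, Locked, Auth, Check, Prompt, Fail}.
States satisfying ¬auth: {Locked, Check}.
States satisfying retry: {Start, Locked, Auth, Prompt, Fail}.
States satisfying A[¬auth U retry]: {Start, Locked, Auth, Check, Prompt, Fail}.
States satisfying AF (retry ∧ ¬auth) ∨ A[¬auth U retry]: {Start, Locked, Auth, Check, Prompt, Fail}.
Start ∈ Sat(AF (retry ∧ ¬auth) ∨ A[¬auth U retry]).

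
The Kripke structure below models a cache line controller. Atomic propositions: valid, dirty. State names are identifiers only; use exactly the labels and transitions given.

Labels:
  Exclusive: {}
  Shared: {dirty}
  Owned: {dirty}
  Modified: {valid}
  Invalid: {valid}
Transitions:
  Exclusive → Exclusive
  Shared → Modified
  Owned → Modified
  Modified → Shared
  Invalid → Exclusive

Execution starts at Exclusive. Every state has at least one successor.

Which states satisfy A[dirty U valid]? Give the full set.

States satisfying dirty: {Shared, Owned}.
States satisfying valid: {Modified, Invalid}.
States satisfying A[dirty U valid]: {Shared, Owned, Modified, Invalid}.

{Shared, Owned, Modified, Invalid}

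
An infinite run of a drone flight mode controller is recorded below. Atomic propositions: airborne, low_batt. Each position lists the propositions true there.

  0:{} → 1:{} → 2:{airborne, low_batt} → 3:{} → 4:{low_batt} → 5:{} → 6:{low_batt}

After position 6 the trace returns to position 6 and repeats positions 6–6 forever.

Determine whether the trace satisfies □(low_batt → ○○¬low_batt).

Does not hold

low_batt → ○○¬low_batt must hold at every position from 0 onward. It fails at position 2, so □(low_batt → ○○¬low_batt) is false.
Positions where low_batt holds: 2, 4, 6.
Check ○○¬low_batt at each: 2→fails, 4→fails, 6→fails.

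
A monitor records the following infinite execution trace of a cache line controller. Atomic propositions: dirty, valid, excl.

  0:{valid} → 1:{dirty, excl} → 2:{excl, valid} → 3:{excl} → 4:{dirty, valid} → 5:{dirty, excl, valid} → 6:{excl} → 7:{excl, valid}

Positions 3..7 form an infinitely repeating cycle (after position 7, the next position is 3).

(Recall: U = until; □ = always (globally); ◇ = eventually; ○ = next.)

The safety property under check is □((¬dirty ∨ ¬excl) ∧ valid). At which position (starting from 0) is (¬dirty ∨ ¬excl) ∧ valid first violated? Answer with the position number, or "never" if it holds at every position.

Check (¬dirty ∨ ¬excl) ∧ valid at each position in order: 0 ✓.
At position 1 the labels are {dirty, excl}, so (¬dirty ∨ ¬excl) ∧ valid is false there. This is the first violation.

1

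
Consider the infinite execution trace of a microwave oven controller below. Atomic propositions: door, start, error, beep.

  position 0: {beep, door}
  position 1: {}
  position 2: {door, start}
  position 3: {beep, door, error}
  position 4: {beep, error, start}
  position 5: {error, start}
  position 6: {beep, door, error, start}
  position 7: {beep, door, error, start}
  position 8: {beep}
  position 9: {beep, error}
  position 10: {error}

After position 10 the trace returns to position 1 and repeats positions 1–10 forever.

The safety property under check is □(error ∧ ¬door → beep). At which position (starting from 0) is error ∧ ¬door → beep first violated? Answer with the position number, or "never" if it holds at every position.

5

Check error ∧ ¬door → beep at each position in order: 0 ✓, 1 ✓, 2 ✓, 3 ✓, 4 ✓.
At position 5 the labels are {error, start}, so error ∧ ¬door → beep is false there. This is the first violation.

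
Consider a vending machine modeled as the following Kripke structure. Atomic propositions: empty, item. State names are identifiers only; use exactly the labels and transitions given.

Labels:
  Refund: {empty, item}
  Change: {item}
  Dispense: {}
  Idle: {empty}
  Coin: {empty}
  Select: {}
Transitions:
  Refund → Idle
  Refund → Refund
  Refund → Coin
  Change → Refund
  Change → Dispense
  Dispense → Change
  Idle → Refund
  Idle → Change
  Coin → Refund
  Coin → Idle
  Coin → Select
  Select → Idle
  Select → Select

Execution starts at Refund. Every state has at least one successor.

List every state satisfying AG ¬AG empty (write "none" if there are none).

States satisfying ¬AG empty: {Refund, Change, Dispense, Idle, Coin, Select}.
States satisfying AG ¬AG empty: {Refund, Change, Dispense, Idle, Coin, Select}.

{Refund, Change, Dispense, Idle, Coin, Select}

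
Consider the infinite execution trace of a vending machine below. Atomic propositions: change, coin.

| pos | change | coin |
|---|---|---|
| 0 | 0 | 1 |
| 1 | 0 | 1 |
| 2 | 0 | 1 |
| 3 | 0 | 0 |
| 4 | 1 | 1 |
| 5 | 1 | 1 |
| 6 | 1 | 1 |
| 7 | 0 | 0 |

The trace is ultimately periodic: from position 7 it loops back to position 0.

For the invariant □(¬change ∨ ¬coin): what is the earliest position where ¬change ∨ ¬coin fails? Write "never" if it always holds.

Check ¬change ∨ ¬coin at each position in order: 0 ✓, 1 ✓, 2 ✓, 3 ✓.
At position 4 the labels are {change, coin}, so ¬change ∨ ¬coin is false there. This is the first violation.

4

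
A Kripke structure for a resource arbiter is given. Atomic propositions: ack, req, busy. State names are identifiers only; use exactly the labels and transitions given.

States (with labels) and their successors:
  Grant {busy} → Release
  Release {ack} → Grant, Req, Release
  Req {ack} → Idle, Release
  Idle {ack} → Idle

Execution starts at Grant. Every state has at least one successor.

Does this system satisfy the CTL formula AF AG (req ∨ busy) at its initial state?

States satisfying AG (req ∨ busy): ∅.
States satisfying AF AG (req ∨ busy): ∅.
There is a path from Grant along which AG (req ∨ busy) never holds.
Grant ∉ Sat(AF AG (req ∨ busy)).

No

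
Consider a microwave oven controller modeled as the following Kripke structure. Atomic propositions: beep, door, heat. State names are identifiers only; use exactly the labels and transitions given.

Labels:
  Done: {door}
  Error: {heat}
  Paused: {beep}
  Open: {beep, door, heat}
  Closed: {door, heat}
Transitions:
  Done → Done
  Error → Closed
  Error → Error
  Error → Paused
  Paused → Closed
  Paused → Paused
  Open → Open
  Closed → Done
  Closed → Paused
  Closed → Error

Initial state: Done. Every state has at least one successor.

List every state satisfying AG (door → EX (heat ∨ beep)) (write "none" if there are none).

States satisfying door → EX (heat ∨ beep): {Error, Paused, Open, Closed}.
States satisfying AG (door → EX (heat ∨ beep)): {Open}.

{Open}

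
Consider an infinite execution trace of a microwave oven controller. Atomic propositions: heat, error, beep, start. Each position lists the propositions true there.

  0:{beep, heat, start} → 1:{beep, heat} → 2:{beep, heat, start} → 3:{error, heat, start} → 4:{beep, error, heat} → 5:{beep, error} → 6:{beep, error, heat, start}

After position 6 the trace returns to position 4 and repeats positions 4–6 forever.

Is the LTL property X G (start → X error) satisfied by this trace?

The position after 0 is 1; G (start → X error) is true there.

Holds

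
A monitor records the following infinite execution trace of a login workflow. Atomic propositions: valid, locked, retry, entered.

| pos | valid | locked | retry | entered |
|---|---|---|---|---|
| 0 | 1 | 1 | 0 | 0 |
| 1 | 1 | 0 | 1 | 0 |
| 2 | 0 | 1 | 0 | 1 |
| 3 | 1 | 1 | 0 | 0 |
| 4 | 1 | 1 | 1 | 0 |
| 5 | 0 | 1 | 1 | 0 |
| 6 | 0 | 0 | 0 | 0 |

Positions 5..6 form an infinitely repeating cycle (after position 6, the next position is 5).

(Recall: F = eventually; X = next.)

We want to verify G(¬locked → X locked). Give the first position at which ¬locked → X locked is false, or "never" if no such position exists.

never

¬locked → X locked holds at every position 0..6, and those are all the positions the trace ever visits, so the invariant G(¬locked → X locked) is never violated.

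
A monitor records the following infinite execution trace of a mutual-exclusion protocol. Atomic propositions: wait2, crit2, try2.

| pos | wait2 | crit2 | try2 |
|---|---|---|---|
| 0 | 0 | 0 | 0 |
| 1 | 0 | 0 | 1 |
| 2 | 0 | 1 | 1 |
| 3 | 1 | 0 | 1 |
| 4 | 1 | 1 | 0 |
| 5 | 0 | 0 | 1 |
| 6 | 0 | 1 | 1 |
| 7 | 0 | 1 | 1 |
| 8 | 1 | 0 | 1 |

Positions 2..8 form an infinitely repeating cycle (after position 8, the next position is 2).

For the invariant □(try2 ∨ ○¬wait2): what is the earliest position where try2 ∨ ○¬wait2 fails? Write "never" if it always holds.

never

try2 ∨ ○¬wait2 holds at every position 0..8, and those are all the positions the trace ever visits, so the invariant □(try2 ∨ ○¬wait2) is never violated.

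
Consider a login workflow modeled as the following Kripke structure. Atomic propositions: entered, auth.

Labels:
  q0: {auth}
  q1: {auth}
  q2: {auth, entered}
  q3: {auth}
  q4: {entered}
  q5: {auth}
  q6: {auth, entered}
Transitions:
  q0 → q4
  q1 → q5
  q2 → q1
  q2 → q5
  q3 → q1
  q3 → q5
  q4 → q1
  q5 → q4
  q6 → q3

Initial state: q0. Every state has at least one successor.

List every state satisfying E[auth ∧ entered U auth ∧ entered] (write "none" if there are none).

States satisfying auth ∧ entered: {q2, q6}.
States satisfying E[auth ∧ entered U auth ∧ entered]: {q2, q6}.

{q2, q6}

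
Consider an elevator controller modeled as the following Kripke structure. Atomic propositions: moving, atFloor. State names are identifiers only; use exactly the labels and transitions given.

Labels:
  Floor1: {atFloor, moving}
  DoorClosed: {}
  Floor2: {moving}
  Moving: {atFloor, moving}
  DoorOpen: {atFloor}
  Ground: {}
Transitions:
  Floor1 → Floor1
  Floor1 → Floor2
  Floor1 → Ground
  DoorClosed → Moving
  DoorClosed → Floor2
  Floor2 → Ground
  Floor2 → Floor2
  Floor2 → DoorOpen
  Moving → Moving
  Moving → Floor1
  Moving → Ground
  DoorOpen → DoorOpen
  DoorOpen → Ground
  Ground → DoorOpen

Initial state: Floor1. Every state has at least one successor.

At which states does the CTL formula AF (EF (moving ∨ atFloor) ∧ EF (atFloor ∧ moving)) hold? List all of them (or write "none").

{Floor1, DoorClosed, Moving}

States satisfying EF (moving ∨ atFloor) ∧ EF (atFloor ∧ moving): {Floor1, DoorClosed, Moving}.
States satisfying AF (EF (moving ∨ atFloor) ∧ EF (atFloor ∧ moving)): {Floor1, DoorClosed, Moving}.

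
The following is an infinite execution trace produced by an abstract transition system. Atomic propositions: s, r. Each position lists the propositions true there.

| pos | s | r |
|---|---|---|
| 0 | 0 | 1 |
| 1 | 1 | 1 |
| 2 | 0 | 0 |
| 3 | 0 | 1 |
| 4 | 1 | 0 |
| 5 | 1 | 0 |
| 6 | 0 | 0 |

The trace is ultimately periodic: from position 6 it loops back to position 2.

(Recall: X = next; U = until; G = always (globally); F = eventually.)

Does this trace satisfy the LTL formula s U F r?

Walking from position 0: F r first holds at position 0, and s holds at every earlier position along the way, so s U F r holds.

Yes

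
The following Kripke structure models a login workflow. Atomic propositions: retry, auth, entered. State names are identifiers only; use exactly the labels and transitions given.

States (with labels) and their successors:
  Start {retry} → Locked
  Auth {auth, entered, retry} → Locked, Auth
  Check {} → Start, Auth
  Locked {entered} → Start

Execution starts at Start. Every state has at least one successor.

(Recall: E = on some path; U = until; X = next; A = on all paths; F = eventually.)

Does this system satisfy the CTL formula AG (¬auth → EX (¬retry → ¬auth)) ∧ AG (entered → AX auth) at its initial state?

Does not hold

States satisfying ¬auth → EX (¬retry → ¬auth): {Start, Auth, Check, Locked}.
States satisfying AG (¬auth → EX (¬retry → ¬auth)): {Start, Auth, Check, Locked}.
States satisfying entered → AX auth: {Start, Check}.
States satisfying AG (entered → AX auth): ∅.
States satisfying AG (¬auth → EX (¬retry → ¬auth)) ∧ AG (entered → AX auth): ∅.
Start ∉ Sat(AG (¬auth → EX (¬retry → ¬auth)) ∧ AG (entered → AX auth)).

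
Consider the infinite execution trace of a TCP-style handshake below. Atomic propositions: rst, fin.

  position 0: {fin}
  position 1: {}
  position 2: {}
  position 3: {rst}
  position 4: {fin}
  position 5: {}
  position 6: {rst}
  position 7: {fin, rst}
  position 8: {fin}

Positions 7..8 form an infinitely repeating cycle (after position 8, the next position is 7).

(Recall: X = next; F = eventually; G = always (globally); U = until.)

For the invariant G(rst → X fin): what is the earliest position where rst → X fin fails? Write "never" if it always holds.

never

rst → X fin holds at every position 0..8, and those are all the positions the trace ever visits, so the invariant G(rst → X fin) is never violated.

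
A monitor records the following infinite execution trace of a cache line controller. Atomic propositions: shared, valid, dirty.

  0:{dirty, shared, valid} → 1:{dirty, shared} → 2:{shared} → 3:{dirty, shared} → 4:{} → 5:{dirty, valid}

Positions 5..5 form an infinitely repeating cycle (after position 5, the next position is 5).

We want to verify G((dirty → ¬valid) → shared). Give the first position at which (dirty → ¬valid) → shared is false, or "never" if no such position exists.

4

Check (dirty → ¬valid) → shared at each position in order: 0 ✓, 1 ✓, 2 ✓, 3 ✓.
At position 4 the labels are {}, so (dirty → ¬valid) → shared is false there. This is the first violation.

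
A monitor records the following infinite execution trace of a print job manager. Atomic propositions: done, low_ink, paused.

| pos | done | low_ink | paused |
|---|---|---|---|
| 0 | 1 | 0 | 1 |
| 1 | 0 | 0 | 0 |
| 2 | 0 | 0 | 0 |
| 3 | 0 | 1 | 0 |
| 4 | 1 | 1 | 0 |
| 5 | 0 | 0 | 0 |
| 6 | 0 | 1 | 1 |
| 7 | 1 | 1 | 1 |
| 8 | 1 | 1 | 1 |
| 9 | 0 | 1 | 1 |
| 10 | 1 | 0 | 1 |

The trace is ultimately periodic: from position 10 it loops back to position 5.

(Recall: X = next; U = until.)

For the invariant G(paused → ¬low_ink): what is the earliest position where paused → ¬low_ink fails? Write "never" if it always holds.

6

Check paused → ¬low_ink at each position in order: 0 ✓, 1 ✓, 2 ✓, 3 ✓, 4 ✓, 5 ✓.
At position 6 the labels are {low_ink, paused}, so paused → ¬low_ink is false there. This is the first violation.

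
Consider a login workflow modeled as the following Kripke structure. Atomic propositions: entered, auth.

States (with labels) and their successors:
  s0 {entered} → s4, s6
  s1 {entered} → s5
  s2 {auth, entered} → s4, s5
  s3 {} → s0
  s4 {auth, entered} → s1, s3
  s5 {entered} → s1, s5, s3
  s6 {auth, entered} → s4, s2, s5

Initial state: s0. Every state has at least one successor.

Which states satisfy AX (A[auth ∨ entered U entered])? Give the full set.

States satisfying A[auth ∨ entered U entered]: {s0, s1, s2, s4, s5, s6}.
States satisfying AX (A[auth ∨ entered U entered]): {s0, s1, s2, s3, s6}.

{s0, s1, s2, s3, s6}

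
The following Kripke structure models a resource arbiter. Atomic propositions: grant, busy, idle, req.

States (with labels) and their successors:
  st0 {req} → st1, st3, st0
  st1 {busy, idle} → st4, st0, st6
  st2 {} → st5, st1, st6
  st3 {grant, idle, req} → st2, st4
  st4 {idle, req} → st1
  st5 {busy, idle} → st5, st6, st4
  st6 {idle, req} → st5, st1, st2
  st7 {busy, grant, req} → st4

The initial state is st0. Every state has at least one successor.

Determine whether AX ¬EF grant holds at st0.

Violated

States satisfying ¬EF grant: ∅.
States satisfying AX ¬EF grant: ∅.
st0 ∉ Sat(AX ¬EF grant).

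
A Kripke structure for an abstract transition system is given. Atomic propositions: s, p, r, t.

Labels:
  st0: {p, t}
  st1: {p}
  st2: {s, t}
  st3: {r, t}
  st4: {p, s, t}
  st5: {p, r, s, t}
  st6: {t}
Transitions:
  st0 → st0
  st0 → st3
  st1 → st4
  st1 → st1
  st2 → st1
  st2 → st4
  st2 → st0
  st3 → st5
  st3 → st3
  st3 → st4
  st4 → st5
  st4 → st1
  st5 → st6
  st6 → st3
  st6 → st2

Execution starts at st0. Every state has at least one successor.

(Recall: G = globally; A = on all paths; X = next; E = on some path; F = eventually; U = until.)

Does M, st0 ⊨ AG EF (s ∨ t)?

Satisfied

States satisfying EF (s ∨ t): {st0, st1, st2, st3, st4, st5, st6}.
States satisfying AG EF (s ∨ t): {st0, st1, st2, st3, st4, st5, st6}.
Every state reachable from st0 satisfies EF (s ∨ t).
st0 ∈ Sat(AG EF (s ∨ t)).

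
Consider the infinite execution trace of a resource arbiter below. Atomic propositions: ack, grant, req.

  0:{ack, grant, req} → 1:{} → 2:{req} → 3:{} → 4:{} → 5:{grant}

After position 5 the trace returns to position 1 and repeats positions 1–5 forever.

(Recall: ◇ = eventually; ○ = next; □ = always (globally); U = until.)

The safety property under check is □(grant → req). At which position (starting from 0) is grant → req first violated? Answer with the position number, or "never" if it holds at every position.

5

Check grant → req at each position in order: 0 ✓, 1 ✓, 2 ✓, 3 ✓, 4 ✓.
At position 5 the labels are {grant}, so grant → req is false there. This is the first violation.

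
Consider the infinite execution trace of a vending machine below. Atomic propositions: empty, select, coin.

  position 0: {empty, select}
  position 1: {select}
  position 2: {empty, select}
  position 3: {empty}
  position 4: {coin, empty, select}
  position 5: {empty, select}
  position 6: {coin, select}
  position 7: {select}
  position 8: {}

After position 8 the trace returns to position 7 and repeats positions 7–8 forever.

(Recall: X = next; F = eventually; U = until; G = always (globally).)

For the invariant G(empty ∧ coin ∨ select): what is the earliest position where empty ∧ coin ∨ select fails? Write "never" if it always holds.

Check empty ∧ coin ∨ select at each position in order: 0 ✓, 1 ✓, 2 ✓.
At position 3 the labels are {empty}, so empty ∧ coin ∨ select is false there. This is the first violation.

3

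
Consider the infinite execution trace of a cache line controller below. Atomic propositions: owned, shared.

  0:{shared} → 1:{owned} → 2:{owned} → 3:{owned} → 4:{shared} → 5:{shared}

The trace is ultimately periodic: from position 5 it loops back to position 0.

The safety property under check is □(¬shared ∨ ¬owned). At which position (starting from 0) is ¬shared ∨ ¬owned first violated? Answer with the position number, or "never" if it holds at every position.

¬shared ∨ ¬owned holds at every position 0..5, and those are all the positions the trace ever visits, so the invariant □(¬shared ∨ ¬owned) is never violated.

never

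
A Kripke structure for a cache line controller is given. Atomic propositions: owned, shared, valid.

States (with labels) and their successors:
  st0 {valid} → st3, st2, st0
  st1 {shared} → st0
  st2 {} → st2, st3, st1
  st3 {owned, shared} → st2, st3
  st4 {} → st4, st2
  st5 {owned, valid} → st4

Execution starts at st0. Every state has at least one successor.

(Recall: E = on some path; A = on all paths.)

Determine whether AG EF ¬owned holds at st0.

Holds

States satisfying EF ¬owned: {st0, st1, st2, st3, st4, st5}.
States satisfying AG EF ¬owned: {st0, st1, st2, st3, st4, st5}.
Every state reachable from st0 satisfies EF ¬owned.
st0 ∈ Sat(AG EF ¬owned).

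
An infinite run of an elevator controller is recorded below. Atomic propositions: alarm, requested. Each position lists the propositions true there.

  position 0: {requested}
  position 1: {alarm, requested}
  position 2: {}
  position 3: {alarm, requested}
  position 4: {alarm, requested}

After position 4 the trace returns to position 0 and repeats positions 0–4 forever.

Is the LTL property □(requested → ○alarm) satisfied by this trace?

Violated

requested → ○alarm must hold at every position from 0 onward. It fails at position 1, so □(requested → ○alarm) is false.
Positions where requested holds: 0, 1, 3, 4.
Check ○alarm at each: 0→ok, 1→fails, 3→ok, 4→fails.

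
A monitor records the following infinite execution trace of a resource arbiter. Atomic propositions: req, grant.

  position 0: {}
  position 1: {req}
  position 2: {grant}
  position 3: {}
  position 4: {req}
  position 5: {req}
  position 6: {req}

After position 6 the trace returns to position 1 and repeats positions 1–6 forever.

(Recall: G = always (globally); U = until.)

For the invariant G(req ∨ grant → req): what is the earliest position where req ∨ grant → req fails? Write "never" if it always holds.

2

Check req ∨ grant → req at each position in order: 0 ✓, 1 ✓.
At position 2 the labels are {grant}, so req ∨ grant → req is false there. This is the first violation.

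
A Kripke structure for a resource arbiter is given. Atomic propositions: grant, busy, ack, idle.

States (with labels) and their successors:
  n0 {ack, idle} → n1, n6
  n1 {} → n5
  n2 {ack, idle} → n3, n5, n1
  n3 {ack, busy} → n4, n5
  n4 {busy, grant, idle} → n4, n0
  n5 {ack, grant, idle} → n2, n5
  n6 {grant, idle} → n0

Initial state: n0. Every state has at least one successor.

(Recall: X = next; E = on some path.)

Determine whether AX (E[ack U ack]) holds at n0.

Violated

States satisfying E[ack U ack]: {n0, n2, n3, n5}.
States satisfying AX (E[ack U ack]): {n1, n5, n6}.
n0 ∉ Sat(AX (E[ack U ack])).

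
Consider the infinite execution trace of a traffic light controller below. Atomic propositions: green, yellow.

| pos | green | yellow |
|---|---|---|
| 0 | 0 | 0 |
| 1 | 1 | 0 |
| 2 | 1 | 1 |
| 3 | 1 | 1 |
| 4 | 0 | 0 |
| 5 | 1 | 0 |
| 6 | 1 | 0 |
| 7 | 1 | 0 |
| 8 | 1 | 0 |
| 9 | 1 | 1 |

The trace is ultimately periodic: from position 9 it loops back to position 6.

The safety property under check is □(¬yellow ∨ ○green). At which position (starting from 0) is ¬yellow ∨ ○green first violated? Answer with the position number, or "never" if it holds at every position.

3

Check ¬yellow ∨ ○green at each position in order: 0 ✓, 1 ✓, 2 ✓.
At position 3 the labels are {green, yellow} and the next position 4 has {}, so ¬yellow ∨ ○green is false there. This is the first violation.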